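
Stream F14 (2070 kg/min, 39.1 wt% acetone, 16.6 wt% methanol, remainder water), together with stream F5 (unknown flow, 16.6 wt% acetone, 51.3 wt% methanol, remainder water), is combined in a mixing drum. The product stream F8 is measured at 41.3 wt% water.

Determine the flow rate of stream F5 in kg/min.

675 kg/min

Let F5 be the unknown flow. Total out = 2070 + F5.
water balance: 917.01 + 0.321·F5 = 0.413·(2070 + F5)
(0.321 − 0.413)·F5 = 0.413×2070 − 917.01 = -62.1
F5 = -62.1 / -0.092 = 675 kg/min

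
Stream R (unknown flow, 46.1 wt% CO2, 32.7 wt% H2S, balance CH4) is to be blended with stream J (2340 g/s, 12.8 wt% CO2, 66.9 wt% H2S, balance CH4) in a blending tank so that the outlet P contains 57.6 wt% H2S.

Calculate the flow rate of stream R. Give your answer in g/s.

Let R be the unknown flow. Total out = 2340 + R.
H2S balance: 1565.5 + 0.327·R = 0.576·(2340 + R)
(0.327 − 0.576)·R = 0.576×2340 − 1565.5 = -217.62
R = -217.62 / -0.249 = 873.98 g/s

874 g/s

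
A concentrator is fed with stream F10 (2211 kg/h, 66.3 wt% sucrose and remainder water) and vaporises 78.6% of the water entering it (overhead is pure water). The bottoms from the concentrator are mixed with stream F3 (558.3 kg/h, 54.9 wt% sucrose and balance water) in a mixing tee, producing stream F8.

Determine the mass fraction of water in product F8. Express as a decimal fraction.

Vapour removed = 0.786×0.337×2211 = 585.65 kg/h; concentrate = 1625.3 kg/h.
water reaching the mixer = 159.45 (from concentrate) + 558.3×0.451 = 411.25 kg/h.
Product flow = 1625.3 + 558.3 = 2183.6 kg/h; water fraction = 0.1883.

0.1883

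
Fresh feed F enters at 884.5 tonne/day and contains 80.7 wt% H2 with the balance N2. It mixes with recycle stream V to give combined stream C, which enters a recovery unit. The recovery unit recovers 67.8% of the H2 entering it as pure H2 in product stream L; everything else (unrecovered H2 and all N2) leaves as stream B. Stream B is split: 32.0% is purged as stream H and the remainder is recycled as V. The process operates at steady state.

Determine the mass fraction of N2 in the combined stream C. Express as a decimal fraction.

N2 enters only via F and leaves only via the purge: 884.5×0.193 = 0.320×(N2 in B), and the recovery unit passes all N2, so N2 in C = N2 in B = 533.46 tonne/day.
H2 in C: m_A = 884.5×0.807 + (1−0.320)·(1−0.678)·m_A, so m_A = 713.79/0.7810 = 913.9 tonne/day.
C = 913.9 + 533.46 = 1447.4 tonne/day.
N2 fraction in C = 533.46/1447.4 = 0.369.

0.369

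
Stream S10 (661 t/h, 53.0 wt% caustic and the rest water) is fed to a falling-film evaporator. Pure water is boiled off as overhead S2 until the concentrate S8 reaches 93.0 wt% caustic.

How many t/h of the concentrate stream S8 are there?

caustic is conserved: 661×0.530 = 350.33 t/h all reports to the concentrate.
Concentrate = 350.33/(target fraction) = 376.7 t/h.

376.7 t/h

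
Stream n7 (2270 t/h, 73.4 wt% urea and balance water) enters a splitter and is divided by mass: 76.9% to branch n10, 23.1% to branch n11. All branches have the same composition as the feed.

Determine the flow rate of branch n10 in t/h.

Branch n10 flow = 0.769×2270 = 1745.6 t/h.

1746 t/h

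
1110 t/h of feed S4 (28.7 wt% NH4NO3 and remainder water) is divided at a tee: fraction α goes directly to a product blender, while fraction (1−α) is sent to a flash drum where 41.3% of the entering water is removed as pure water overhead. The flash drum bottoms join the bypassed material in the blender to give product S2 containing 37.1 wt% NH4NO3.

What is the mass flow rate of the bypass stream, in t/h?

256.5 t/h

All 1110×0.287 = 318.57 t/h of NH4NO3 reaches S2, so S2 = 318.57/0.371 = 858.68 t/h and vapour = 251.32 t/h.
The evaporator receives (1−α)·1110 of feed at 0.713 water and removes 0.413 of that water:
0.413×0.713×(1−α)×1110 = 251.32
(1−α) = 251.32/326.86 = 0.7689;  α = 0.2311.
Bypass flow = 0.2311×1110 = 256.53 t/h.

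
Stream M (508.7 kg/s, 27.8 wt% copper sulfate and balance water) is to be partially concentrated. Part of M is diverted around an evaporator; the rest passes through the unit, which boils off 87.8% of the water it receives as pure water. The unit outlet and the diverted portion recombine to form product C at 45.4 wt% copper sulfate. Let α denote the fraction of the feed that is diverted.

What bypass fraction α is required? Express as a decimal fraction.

All 508.7×0.278 = 141.42 kg/s of copper sulfate reaches C, so C = 141.42/0.454 = 311.49 kg/s and vapour = 197.21 kg/s.
The evaporator receives (1−α)·508.7 of feed at 0.722 water and removes 0.878 of that water:
0.878×0.722×(1−α)×508.7 = 197.21
(1−α) = 197.21/322.47 = 0.6115;  α = 0.3885.

0.388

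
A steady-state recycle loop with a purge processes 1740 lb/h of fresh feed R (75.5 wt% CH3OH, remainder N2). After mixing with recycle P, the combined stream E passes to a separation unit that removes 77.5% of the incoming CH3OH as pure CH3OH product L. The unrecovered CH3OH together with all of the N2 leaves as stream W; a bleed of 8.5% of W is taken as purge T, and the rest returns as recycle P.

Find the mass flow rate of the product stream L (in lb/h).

CH3OH in E: m_A = 1740×0.755 + (1−0.085)·(1−0.775)·m_A, so m_A = 1313.7/0.7941 = 1654.3 lb/h.
Product L = 0.775×1654.3 = 1282.1 lb/h.

1282 lb/h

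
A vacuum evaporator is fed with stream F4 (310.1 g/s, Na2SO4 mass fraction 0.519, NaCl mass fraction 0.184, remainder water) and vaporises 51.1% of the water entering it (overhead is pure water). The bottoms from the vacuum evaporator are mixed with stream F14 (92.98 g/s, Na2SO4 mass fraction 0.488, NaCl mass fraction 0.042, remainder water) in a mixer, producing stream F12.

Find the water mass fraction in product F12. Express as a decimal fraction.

Vapour removed = 0.511×0.297×310.1 = 47.063 g/s; concentrate = 263.04 g/s.
water reaching the mixer = 45.037 (from concentrate) + 92.98×0.470 = 88.737 g/s.
Product flow = 263.04 + 92.98 = 356.02 g/s; water fraction = 0.249.

0.249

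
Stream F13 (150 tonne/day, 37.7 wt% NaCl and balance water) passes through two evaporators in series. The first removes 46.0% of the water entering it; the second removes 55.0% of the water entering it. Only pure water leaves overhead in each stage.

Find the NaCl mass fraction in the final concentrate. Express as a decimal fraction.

water in feed = 150×0.623 = 93.45 tonne/day.
After stage 1: water left = (1−0.460)×93.45 = 50.463; stream total = 107.01 tonne/day.
After stage 2: water left = (1−0.550)×50.463 = 22.708; final concentrate = 79.258 tonne/day.
NaCl fraction = 56.55/79.258 = 0.713.

0.713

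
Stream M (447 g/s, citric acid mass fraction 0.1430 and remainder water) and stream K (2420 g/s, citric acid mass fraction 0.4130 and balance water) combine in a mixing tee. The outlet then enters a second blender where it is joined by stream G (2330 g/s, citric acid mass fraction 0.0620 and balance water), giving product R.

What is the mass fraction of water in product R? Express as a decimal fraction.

0.7676

Overall, product flow = 5197 g/s.
water in = 447×0.857 + 2420×0.587 + 2330×0.938 = 3989.2 g/s.
water fraction in R = 0.7676.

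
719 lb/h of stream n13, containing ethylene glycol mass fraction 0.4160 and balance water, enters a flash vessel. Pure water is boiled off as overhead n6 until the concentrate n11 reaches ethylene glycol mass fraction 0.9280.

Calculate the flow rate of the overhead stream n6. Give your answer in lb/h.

396.7 lb/h

ethylene glycol is conserved: 719×0.416 = 299.1 lb/h all reports to the concentrate.
Concentrate = 299.1/(target fraction) = 322.31 lb/h.
Overhead = 719 − 322.31 = 396.69 lb/h.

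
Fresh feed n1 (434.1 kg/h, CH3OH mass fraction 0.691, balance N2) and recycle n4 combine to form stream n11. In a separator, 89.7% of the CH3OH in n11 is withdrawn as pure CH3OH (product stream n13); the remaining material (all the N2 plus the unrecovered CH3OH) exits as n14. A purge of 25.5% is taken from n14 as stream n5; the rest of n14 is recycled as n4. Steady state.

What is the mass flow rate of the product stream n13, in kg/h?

291.4 kg/h

CH3OH in n11: m_A = 434.1×0.691 + (1−0.255)·(1−0.897)·m_A, so m_A = 299.96/0.9233 = 324.89 kg/h.
Product n13 = 0.897×324.89 = 291.43 kg/h.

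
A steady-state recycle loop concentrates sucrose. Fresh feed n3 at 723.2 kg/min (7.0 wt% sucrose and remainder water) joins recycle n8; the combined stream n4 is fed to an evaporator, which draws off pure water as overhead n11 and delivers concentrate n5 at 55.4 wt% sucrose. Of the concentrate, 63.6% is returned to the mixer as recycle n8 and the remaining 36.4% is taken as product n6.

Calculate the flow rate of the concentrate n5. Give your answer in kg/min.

Overall sucrose balance (none leaves overhead): sucrose in fresh feed = sucrose in product, i.e. 723.2×0.070 = (1−0.636)·n5·0.554.
n5 = 50.624/(0.554×0.364) = 251.04 kg/min.

251 kg/min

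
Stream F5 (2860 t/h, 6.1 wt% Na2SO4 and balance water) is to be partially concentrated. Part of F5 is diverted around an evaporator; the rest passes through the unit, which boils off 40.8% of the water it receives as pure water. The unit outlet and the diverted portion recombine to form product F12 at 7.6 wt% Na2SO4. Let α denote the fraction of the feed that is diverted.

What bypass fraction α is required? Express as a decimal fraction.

0.485

All 2860×0.061 = 174.46 t/h of Na2SO4 reaches F12, so F12 = 174.46/0.076 = 2295.5 t/h and vapour = 564.47 t/h.
The evaporator receives (1−α)·2860 of feed at 0.939 water and removes 0.408 of that water:
0.408×0.939×(1−α)×2860 = 564.47
(1−α) = 564.47/1095.7 = 0.5152;  α = 0.4848.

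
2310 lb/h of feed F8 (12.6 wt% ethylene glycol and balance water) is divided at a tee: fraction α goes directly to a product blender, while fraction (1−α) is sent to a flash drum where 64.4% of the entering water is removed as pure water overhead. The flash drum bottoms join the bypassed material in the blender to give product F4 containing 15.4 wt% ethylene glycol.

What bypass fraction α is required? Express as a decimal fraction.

All 2310×0.126 = 291.06 lb/h of ethylene glycol reaches F4, so F4 = 291.06/0.154 = 1890 lb/h and vapour = 420 lb/h.
The evaporator receives (1−α)·2310 of feed at 0.874 water and removes 0.644 of that water:
0.644×0.874×(1−α)×2310 = 420
(1−α) = 420/1300.2 = 0.3230;  α = 0.6770.

0.677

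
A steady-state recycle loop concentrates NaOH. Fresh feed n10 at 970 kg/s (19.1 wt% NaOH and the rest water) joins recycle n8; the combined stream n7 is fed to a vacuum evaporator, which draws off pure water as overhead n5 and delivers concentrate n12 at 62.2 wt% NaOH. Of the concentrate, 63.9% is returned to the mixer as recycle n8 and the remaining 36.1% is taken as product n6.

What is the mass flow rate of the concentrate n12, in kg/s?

825.1 kg/s

Overall NaOH balance (none leaves overhead): NaOH in fresh feed = NaOH in product, i.e. 970×0.191 = (1−0.639)·n12·0.622.
n12 = 185.27/(0.622×0.361) = 825.1 kg/s.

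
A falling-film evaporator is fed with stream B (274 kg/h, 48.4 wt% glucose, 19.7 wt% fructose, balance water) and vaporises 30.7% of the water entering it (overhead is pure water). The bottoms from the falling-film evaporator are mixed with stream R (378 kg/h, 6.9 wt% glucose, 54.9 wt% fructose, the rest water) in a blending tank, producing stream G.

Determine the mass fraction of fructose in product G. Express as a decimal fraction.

0.4183

Vapour removed = 0.307×0.319×274 = 26.834 kg/h; concentrate = 247.17 kg/h.
fructose reaching the mixer = 53.978 (from concentrate) + 378×0.549 = 261.5 kg/h.
Product flow = 247.17 + 378 = 625.17 kg/h; fructose fraction = 0.4183.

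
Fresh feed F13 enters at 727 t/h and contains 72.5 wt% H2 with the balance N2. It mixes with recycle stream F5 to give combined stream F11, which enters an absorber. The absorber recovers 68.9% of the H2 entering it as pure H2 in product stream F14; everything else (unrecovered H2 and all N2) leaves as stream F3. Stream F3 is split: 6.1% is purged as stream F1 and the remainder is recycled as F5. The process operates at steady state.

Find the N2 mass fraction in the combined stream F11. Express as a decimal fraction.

0.8149

N2 enters only via F13 and leaves only via the purge: 727×0.275 = 0.061×(N2 in F3), and the absorber passes all N2, so N2 in F11 = N2 in F3 = 3277.5 t/h.
H2 in F11: m_A = 727×0.725 + (1−0.061)·(1−0.689)·m_A, so m_A = 527.07/0.7080 = 744.49 t/h.
F11 = 744.49 + 3277.5 = 4021.9 t/h.
N2 fraction in F11 = 3277.5/4021.9 = 0.8149.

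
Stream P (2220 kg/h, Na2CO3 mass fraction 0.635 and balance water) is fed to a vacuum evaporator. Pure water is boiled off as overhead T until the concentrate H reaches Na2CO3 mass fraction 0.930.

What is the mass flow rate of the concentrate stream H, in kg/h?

Na2CO3 is conserved: 2220×0.635 = 1409.7 kg/h all reports to the concentrate.
Concentrate = 1409.7/(target fraction) = 1515.8 kg/h.

1516 kg/h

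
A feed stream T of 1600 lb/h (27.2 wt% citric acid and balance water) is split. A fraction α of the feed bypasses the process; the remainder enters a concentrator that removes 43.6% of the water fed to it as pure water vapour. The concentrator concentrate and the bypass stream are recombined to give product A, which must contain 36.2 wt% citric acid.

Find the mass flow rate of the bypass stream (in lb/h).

346.8 lb/h

All 1600×0.272 = 435.2 lb/h of citric acid reaches A, so A = 435.2/0.362 = 1202.2 lb/h and vapour = 397.79 lb/h.
The evaporator receives (1−α)·1600 of feed at 0.728 water and removes 0.436 of that water:
0.436×0.728×(1−α)×1600 = 397.79
(1−α) = 397.79/507.85 = 0.7833;  α = 0.2167.
Bypass flow = 0.2167×1600 = 346.75 lb/h.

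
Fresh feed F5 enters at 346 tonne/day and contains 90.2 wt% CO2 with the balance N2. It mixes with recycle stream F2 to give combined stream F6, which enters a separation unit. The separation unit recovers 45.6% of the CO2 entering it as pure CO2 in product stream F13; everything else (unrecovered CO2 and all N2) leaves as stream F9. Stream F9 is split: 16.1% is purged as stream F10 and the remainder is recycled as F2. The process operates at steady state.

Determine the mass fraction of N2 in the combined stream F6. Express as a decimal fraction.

0.268

N2 enters only via F5 and leaves only via the purge: 346×0.098 = 0.161×(N2 in F9), and the separation unit passes all N2, so N2 in F6 = N2 in F9 = 210.61 tonne/day.
CO2 in F6: m_A = 346×0.902 + (1−0.161)·(1−0.456)·m_A, so m_A = 312.09/0.5436 = 574.14 tonne/day.
F6 = 574.14 + 210.61 = 784.75 tonne/day.
N2 fraction in F6 = 210.61/784.75 = 0.268.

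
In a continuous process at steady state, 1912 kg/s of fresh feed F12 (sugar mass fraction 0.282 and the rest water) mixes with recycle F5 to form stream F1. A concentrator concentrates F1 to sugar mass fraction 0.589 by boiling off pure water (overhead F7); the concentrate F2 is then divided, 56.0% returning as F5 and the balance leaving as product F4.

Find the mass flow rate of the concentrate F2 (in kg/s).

Overall sugar balance (none leaves overhead): sugar in fresh feed = sugar in product, i.e. 1912×0.282 = (1−0.560)·F2·0.589.
F2 = 539.18/(0.589×0.440) = 2080.5 kg/s.

2081 kg/s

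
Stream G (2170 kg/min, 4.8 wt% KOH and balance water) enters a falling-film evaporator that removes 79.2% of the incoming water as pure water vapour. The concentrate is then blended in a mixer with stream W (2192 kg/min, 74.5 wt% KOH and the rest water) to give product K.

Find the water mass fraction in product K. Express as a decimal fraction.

Vapour removed = 0.792×0.952×2170 = 1636.1 kg/min; concentrate = 533.85 kg/min.
water reaching the mixer = 429.69 (from concentrate) + 2192×0.255 = 988.65 kg/min.
Product flow = 533.85 + 2192 = 2725.9 kg/min; water fraction = 0.3627.

0.3627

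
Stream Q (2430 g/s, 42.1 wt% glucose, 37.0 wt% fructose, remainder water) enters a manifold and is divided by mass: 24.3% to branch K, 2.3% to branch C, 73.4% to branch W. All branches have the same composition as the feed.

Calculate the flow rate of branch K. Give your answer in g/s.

590.5 g/s

Branch K flow = 0.243×2430 = 590.49 g/s.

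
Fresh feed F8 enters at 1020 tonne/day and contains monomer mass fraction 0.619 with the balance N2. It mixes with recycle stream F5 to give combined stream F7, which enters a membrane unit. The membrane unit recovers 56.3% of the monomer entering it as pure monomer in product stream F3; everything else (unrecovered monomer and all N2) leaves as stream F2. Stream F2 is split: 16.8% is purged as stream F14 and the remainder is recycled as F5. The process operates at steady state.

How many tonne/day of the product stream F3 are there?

558.5 tonne/day

monomer in F7: m_A = 1020×0.619 + (1−0.168)·(1−0.563)·m_A, so m_A = 631.38/0.6364 = 992.09 tonne/day.
Product F3 = 0.563×992.09 = 558.54 tonne/day.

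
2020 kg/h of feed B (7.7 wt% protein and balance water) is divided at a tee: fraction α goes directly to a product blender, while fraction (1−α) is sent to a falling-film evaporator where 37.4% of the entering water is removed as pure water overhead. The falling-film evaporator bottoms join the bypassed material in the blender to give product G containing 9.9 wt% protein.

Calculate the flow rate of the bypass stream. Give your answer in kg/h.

719.6 kg/h

All 2020×0.077 = 155.54 kg/h of protein reaches G, so G = 155.54/0.099 = 1571.1 kg/h and vapour = 448.89 kg/h.
The evaporator receives (1−α)·2020 of feed at 0.923 water and removes 0.374 of that water:
0.374×0.923×(1−α)×2020 = 448.89
(1−α) = 448.89/697.31 = 0.6437;  α = 0.3563.
Bypass flow = 0.3563×2020 = 719.63 kg/h.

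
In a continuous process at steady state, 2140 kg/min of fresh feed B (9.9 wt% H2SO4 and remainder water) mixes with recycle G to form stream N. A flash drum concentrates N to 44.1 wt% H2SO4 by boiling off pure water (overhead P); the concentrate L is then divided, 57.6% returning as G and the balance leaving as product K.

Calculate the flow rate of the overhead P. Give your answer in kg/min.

Overall H2SO4 balance (none leaves overhead): H2SO4 in fresh feed = H2SO4 in product, i.e. 2140×0.099 = (1−0.576)·L·0.441.
L = 211.86/(0.441×0.424) = 1133 kg/min.
Recycle G = 0.576×1133 = 652.63 kg/min.
Combined feed N = 2140 + 652.63 = 2792.6 kg/min.
Overhead P = N − L = 2792.6 − 1133 = 1659.6 kg/min.

1660 kg/min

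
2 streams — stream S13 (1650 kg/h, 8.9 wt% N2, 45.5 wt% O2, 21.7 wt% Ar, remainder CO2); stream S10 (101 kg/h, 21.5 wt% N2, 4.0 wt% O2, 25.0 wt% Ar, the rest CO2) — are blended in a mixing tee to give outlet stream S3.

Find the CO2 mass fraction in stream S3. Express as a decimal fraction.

0.254

Total flow out = 1650 + 101 = 1751 kg/h.
CO2 in = 1650×0.239 + 101×0.495 = 444.34 kg/h.
CO2 mass fraction in S3 = 444.34/1751 = 0.254.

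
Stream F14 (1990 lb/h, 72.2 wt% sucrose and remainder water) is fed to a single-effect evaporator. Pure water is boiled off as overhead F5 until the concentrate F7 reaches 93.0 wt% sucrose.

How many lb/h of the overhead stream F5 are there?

445.1 lb/h

sucrose is conserved: 1990×0.722 = 1436.8 lb/h all reports to the concentrate.
Concentrate = 1436.8/(target fraction) = 1544.9 lb/h.
Overhead = 1990 − 1544.9 = 445.08 lb/h.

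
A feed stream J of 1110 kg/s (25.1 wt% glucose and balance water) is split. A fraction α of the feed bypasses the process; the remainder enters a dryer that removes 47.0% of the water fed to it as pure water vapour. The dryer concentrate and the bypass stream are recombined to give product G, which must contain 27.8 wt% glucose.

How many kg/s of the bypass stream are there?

803.8 kg/s

All 1110×0.251 = 278.61 kg/s of glucose reaches G, so G = 278.61/0.278 = 1002.2 kg/s and vapour = 107.81 kg/s.
The evaporator receives (1−α)·1110 of feed at 0.749 water and removes 0.470 of that water:
0.470×0.749×(1−α)×1110 = 107.81
(1−α) = 107.81/390.75 = 0.2759;  α = 0.7241.
Bypass flow = 0.7241×1110 = 803.76 kg/s.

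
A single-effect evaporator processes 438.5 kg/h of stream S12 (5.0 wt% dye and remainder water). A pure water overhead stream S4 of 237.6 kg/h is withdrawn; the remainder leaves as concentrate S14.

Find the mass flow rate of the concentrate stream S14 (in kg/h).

200.9 kg/h

Concentrate = 438.5 − 237.6 = 200.9 kg/h.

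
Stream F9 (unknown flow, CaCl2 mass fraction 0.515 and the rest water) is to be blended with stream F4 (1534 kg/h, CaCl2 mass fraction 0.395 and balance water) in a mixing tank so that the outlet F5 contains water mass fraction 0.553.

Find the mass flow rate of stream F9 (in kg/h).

Let F9 be the unknown flow. Total out = 1534 + F9.
water balance: 928.07 + 0.485·F9 = 0.553·(1534 + F9)
(0.485 − 0.553)·F9 = 0.553×1534 − 928.07 = -79.768
F9 = -79.768 / -0.068 = 1173.1 kg/h

1173 kg/h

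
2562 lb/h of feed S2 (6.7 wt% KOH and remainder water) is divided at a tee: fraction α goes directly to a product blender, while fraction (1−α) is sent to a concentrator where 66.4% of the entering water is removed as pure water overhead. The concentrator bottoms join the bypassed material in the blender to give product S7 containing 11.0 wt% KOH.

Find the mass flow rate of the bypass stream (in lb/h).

All 2562×0.067 = 171.65 lb/h of KOH reaches S7, so S7 = 171.65/0.110 = 1560.5 lb/h and vapour = 1001.5 lb/h.
The evaporator receives (1−α)·2562 of feed at 0.933 water and removes 0.664 of that water:
0.664×0.933×(1−α)×2562 = 1001.5
(1−α) = 1001.5/1587.2 = 0.6310;  α = 0.3690.
Bypass flow = 0.3690×2562 = 945.39 lb/h.

945.4 lb/h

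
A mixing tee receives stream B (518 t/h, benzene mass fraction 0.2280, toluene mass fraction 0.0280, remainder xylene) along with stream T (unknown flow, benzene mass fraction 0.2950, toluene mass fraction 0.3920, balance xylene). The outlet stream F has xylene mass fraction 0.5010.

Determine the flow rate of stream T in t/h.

669.5 t/h

Let T be the unknown flow. Total out = 518 + T.
xylene balance: 385.39 + 0.313·T = 0.501·(518 + T)
(0.313 − 0.501)·T = 0.501×518 − 385.39 = -125.87
T = -125.87 / -0.188 = 669.54 t/h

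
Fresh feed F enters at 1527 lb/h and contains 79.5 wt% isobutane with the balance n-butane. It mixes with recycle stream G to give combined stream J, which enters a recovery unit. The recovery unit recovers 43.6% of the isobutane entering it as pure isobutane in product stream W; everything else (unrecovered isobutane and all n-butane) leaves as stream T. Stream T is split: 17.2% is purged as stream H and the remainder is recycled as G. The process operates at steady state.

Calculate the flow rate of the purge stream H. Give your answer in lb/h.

n-butane enters only via F and leaves only via the purge: 1527×0.205 = 0.172×(n-butane in T), and the recovery unit passes all n-butane, so n-butane in J = n-butane in T = 1820 lb/h.
isobutane in J: m_A = 1527×0.795 + (1−0.172)·(1−0.436)·m_A, so m_A = 1214/0.5330 = 2277.6 lb/h.
T = (1−0.436)×2277.6 + 1820 = 3104.5 lb/h.
Purge H = 0.172×3104.5 = 533.98 lb/h.

534 lb/h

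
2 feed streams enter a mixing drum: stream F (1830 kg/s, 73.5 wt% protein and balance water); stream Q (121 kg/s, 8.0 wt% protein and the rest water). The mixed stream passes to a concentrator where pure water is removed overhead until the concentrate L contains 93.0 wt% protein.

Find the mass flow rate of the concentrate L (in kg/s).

protein entering = 1830×0.735 + 121×0.080 = 1354.7 kg/s.
All protein reports to L, so L = 1354.7/0.930 = 1456.7 kg/s.

1457 kg/s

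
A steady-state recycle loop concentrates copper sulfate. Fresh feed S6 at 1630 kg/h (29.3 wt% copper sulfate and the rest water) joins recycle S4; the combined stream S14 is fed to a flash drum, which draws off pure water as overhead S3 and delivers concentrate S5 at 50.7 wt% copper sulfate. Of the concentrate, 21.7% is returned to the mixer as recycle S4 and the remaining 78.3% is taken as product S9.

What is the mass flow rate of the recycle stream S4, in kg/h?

Overall copper sulfate balance (none leaves overhead): copper sulfate in fresh feed = copper sulfate in product, i.e. 1630×0.293 = (1−0.217)·S5·0.507.
S5 = 477.59/(0.507×0.783) = 1203.1 kg/h.
Recycle S4 = 0.217×1203.1 = 261.06 kg/h.

261.1 kg/h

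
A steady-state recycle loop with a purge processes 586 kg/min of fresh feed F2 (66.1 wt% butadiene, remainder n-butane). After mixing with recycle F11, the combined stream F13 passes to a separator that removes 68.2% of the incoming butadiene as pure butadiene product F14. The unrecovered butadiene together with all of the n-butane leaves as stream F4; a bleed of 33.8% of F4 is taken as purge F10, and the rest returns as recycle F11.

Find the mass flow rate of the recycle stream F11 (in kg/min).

492.4 kg/min

n-butane enters only via F2 and leaves only via the purge: 586×0.339 = 0.338×(n-butane in F4), and the separator passes all n-butane, so n-butane in F13 = n-butane in F4 = 587.73 kg/min.
butadiene in F13: m_A = 586×0.661 + (1−0.338)·(1−0.682)·m_A, so m_A = 387.35/0.7895 = 490.63 kg/min.
F4 = (1−0.682)×490.63 + 587.73 = 743.75 kg/min.
Recycle F11 = (1−0.338)×743.75 = 492.37 kg/min.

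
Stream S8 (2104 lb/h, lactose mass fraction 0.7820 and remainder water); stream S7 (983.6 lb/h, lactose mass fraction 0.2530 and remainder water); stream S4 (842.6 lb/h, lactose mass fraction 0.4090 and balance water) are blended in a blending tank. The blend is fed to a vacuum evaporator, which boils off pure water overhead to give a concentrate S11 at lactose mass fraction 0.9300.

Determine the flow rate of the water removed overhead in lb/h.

lactose entering = 2104×0.782 + 983.6×0.253 + 842.6×0.409 = 2238.8 lb/h.
All lactose reports to S11, so S11 = 2238.8/0.930 = 2407.3 lb/h.
Total feed = 3930.2 lb/h; overhead = 3930.2 − 2407.3 = 1522.9 lb/h.

1523 lb/h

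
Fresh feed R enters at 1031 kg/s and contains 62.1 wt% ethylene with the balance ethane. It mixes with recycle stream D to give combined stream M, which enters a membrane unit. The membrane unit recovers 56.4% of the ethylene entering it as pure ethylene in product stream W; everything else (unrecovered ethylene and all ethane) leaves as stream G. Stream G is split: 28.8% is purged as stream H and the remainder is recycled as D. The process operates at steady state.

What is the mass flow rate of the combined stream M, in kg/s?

ethane enters only via R and leaves only via the purge: 1031×0.379 = 0.288×(ethane in G), and the membrane unit passes all ethane, so ethane in M = ethane in G = 1356.8 kg/s.
ethylene in M: m_A = 1031×0.621 + (1−0.288)·(1−0.564)·m_A, so m_A = 640.25/0.6896 = 928.48 kg/s.
M = 928.48 + 1356.8 = 2285.2 kg/s.

2285 kg/s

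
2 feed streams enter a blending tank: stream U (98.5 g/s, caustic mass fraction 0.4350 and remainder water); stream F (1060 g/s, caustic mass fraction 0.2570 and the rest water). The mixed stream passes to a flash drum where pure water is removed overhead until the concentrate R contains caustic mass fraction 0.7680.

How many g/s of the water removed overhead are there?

748 g/s

caustic entering = 98.5×0.435 + 1060×0.257 = 315.27 g/s.
All caustic reports to R, so R = 315.27/0.768 = 410.5 g/s.
Total feed = 1158.5 g/s; overhead = 1158.5 − 410.5 = 748 g/s.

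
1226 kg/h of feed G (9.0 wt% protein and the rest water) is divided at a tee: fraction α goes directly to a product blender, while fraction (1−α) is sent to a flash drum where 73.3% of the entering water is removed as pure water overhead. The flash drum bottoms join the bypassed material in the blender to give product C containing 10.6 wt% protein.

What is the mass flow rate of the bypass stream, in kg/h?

All 1226×0.090 = 110.34 kg/h of protein reaches C, so C = 110.34/0.106 = 1040.9 kg/h and vapour = 185.06 kg/h.
The evaporator receives (1−α)·1226 of feed at 0.910 water and removes 0.733 of that water:
0.733×0.910×(1−α)×1226 = 185.06
(1−α) = 185.06/817.78 = 0.2263;  α = 0.7737.
Bypass flow = 0.7737×1226 = 948.57 kg/h.

948.6 kg/h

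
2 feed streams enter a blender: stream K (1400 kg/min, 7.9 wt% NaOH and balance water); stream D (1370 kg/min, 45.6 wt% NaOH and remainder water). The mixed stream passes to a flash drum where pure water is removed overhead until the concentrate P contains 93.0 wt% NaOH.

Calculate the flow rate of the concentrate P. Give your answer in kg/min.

790.7 kg/min

NaOH entering = 1400×0.079 + 1370×0.456 = 735.32 kg/min.
All NaOH reports to P, so P = 735.32/0.930 = 790.67 kg/min.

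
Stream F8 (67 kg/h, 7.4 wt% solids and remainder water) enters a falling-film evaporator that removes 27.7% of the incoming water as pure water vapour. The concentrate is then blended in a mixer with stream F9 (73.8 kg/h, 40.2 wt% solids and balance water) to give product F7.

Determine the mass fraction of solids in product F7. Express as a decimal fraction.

0.280

Vapour removed = 0.277×0.926×67 = 17.186 kg/h; concentrate = 49.814 kg/h.
solids reaching the mixer = 4.958 (from concentrate) + 73.8×0.402 = 34.626 kg/h.
Product flow = 49.814 + 73.8 = 123.61 kg/h; solids fraction = 0.280.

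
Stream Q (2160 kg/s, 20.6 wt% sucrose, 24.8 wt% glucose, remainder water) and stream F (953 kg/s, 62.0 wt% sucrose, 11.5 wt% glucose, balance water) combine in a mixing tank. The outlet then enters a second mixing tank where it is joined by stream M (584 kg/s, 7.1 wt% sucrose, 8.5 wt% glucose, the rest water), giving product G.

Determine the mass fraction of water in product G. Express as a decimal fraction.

Overall, product flow = 3697 kg/s.
water in = 2160×0.546 + 953×0.265 + 584×0.844 = 1924.8 kg/s.
water fraction in G = 0.5206.

0.5206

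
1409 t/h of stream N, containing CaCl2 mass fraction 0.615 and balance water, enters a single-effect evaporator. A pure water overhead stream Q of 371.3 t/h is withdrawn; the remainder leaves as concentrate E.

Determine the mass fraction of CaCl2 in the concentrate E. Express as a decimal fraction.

0.835

CaCl2 is not removed: 1409×0.615 = 866.53 t/h of CaCl2 enters E.
Concentrate = 1409 − 371.3 = 1037.7 t/h.
Mass fraction = 866.53/1037.7 = 0.835.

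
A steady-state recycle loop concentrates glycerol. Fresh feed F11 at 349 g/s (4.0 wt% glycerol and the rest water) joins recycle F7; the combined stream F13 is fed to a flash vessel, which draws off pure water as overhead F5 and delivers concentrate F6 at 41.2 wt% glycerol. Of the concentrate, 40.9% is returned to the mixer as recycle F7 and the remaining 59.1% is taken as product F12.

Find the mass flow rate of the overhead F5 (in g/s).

Overall glycerol balance (none leaves overhead): glycerol in fresh feed = glycerol in product, i.e. 349×0.040 = (1−0.409)·F6·0.412.
F6 = 13.96/(0.412×0.591) = 57.332 g/s.
Recycle F7 = 0.409×57.332 = 23.449 g/s.
Combined feed F13 = 349 + 23.449 = 372.45 g/s.
Overhead F5 = F13 − F6 = 372.45 − 57.332 = 315.12 g/s.

315.1 g/s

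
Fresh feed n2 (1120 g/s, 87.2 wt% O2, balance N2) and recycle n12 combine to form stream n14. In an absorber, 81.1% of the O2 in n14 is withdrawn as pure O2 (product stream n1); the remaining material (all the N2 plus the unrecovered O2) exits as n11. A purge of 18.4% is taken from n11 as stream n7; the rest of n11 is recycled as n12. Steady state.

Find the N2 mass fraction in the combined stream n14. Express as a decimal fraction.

N2 enters only via n2 and leaves only via the purge: 1120×0.128 = 0.184×(N2 in n11), and the absorber passes all N2, so N2 in n14 = N2 in n11 = 779.13 g/s.
O2 in n14: m_A = 1120×0.872 + (1−0.184)·(1−0.811)·m_A, so m_A = 976.64/0.8458 = 1154.7 g/s.
n14 = 1154.7 + 779.13 = 1933.9 g/s.
N2 fraction in n14 = 779.13/1933.9 = 0.403.

0.403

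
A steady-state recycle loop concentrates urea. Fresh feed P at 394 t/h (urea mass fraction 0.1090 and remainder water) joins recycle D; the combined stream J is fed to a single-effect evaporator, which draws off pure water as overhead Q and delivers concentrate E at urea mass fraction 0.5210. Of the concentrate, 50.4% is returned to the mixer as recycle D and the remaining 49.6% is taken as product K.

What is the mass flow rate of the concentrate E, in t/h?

Overall urea balance (none leaves overhead): urea in fresh feed = urea in product, i.e. 394×0.109 = (1−0.504)·E·0.521.
E = 42.946/(0.521×0.496) = 166.19 t/h.

166.2 t/h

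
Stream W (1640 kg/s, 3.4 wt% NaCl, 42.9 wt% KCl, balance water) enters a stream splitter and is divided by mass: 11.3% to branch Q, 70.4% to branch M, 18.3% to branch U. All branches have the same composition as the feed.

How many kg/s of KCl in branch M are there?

Branch M total = 0.704×1640 = 1154.6 kg/s.
KCl in M = 0.429×1154.6 = 495.31 kg/s.

495.3 kg/s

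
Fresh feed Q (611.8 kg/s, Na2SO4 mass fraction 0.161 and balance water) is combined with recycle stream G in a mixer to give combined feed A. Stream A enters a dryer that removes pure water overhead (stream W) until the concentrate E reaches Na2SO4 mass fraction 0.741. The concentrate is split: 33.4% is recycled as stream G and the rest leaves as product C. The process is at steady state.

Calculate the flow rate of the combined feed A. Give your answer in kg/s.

678.5 kg/s

Overall Na2SO4 balance (none leaves overhead): Na2SO4 in fresh feed = Na2SO4 in product, i.e. 611.8×0.161 = (1−0.334)·E·0.741.
E = 98.5/(0.741×0.666) = 199.59 kg/s.
Recycle G = 0.334×199.59 = 66.664 kg/s.
Combined feed A = 611.8 + 66.664 = 678.46 kg/s.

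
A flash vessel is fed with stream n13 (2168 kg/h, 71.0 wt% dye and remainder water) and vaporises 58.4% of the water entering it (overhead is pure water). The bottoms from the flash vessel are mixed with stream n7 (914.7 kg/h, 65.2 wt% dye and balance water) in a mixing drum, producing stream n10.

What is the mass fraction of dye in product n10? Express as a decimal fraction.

0.7865

Vapour removed = 0.584×0.290×2168 = 367.17 kg/h; concentrate = 1800.8 kg/h.
dye reaching the mixer = 1539.3 (from concentrate) + 914.7×0.652 = 2135.7 kg/h.
Product flow = 1800.8 + 914.7 = 2715.5 kg/h; dye fraction = 0.7865.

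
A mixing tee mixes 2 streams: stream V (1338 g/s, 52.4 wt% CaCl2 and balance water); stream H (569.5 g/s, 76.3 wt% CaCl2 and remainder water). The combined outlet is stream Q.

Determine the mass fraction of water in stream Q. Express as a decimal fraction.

0.4046

Total flow out = 1338 + 569.5 = 1907.5 g/s.
water in = 1338×0.476 + 569.5×0.237 = 771.86 g/s.
water mass fraction in Q = 771.86/1907.5 = 0.4046.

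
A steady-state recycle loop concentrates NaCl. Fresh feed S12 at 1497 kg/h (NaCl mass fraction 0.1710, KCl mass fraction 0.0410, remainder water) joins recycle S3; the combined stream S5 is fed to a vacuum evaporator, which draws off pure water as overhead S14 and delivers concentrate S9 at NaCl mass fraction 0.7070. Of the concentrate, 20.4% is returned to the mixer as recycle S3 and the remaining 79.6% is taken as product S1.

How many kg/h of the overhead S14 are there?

Overall NaCl balance (none leaves overhead): NaCl in fresh feed = NaCl in product, i.e. 1497×0.171 = (1−0.204)·S9·0.707.
S9 = 255.99/(0.707×0.796) = 454.87 kg/h.
Recycle S3 = 0.204×454.87 = 92.793 kg/h.
Combined feed S5 = 1497 + 92.793 = 1589.8 kg/h.
Overhead S14 = S5 − S9 = 1589.8 − 454.87 = 1134.9 kg/h.

1135 kg/h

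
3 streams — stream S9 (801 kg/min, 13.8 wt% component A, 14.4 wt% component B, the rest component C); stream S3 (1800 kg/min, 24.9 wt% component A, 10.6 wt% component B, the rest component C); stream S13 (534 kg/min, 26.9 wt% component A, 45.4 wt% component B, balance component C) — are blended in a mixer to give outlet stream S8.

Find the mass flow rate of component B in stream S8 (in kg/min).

548.6 kg/min

component B out = component B in = 801×0.144 + 1800×0.106 + 534×0.454 = 548.58 kg/min.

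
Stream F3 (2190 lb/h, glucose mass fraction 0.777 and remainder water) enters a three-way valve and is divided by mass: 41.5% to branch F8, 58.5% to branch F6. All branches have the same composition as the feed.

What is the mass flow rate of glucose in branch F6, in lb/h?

Branch F6 total = 0.585×2190 = 1281.1 lb/h.
glucose in F6 = 0.777×1281.1 = 995.45 lb/h.

995.5 lb/h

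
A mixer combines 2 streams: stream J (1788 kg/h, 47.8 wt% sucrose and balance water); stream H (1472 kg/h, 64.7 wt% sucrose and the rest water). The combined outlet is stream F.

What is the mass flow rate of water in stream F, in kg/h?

water out = water in = 1788×0.522 + 1472×0.353 = 1453 kg/h.

1453 kg/h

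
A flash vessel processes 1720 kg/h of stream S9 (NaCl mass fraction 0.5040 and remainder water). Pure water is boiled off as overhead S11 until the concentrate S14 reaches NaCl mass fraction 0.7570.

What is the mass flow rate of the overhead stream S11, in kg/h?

NaCl is conserved: 1720×0.504 = 866.88 kg/h all reports to the concentrate.
Concentrate = 866.88/(target fraction) = 1145.2 kg/h.
Overhead = 1720 − 1145.2 = 574.85 kg/h.

574.8 kg/h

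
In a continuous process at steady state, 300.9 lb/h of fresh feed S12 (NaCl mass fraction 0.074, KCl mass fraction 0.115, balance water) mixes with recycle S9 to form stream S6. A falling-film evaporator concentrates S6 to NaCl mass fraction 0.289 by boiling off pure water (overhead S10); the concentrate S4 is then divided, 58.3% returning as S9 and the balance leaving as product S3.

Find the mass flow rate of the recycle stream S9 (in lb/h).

Overall NaCl balance (none leaves overhead): NaCl in fresh feed = NaCl in product, i.e. 300.9×0.074 = (1−0.583)·S4·0.289.
S4 = 22.267/(0.289×0.417) = 184.77 lb/h.
Recycle S9 = 0.583×184.77 = 107.72 lb/h.

107.7 lb/h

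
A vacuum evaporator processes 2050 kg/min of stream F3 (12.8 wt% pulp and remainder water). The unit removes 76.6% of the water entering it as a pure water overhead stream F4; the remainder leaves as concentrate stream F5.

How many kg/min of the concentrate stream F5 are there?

680.7 kg/min

water entering = 2050×0.872 = 1787.6 kg/min; overhead removed = 0.766×1787.6 = 1369.3 kg/min.
Concentrate = 2050 − 1369.3 = 680.7 kg/min.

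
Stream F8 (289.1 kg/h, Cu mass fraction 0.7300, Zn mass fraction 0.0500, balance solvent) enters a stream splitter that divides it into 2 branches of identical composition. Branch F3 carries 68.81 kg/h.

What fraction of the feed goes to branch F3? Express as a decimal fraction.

Fraction to F3 = 68.81/289.1 = 0.2380.

0.238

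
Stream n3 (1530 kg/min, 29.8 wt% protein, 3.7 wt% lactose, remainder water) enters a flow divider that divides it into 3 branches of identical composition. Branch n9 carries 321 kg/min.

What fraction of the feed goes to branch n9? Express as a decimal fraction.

Fraction to n9 = 321/1530 = 0.2098.

0.210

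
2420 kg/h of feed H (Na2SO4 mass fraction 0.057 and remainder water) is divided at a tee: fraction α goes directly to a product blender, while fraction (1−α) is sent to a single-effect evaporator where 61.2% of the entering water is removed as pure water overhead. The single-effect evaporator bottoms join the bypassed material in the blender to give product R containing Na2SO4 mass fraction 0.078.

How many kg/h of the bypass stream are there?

1291 kg/h

All 2420×0.057 = 137.94 kg/h of Na2SO4 reaches R, so R = 137.94/0.078 = 1768.5 kg/h and vapour = 651.54 kg/h.
The evaporator receives (1−α)·2420 of feed at 0.943 water and removes 0.612 of that water:
0.612×0.943×(1−α)×2420 = 651.54
(1−α) = 651.54/1396.6 = 0.4665;  α = 0.5335.
Bypass flow = 0.5335×2420 = 1291 kg/h.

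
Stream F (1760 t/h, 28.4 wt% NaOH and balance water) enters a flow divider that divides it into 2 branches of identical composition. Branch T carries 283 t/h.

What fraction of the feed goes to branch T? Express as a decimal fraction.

Fraction to T = 283/1760 = 0.1608.

0.161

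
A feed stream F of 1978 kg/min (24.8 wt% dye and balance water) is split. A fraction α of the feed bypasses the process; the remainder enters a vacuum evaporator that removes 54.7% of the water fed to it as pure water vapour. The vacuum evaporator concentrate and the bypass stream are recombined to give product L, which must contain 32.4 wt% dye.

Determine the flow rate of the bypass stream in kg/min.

All 1978×0.248 = 490.54 kg/min of dye reaches L, so L = 490.54/0.324 = 1514 kg/min and vapour = 463.98 kg/min.
The evaporator receives (1−α)·1978 of feed at 0.752 water and removes 0.547 of that water:
0.547×0.752×(1−α)×1978 = 463.98
(1−α) = 463.98/813.64 = 0.5702;  α = 0.4298.
Bypass flow = 0.4298×1978 = 850.05 kg/min.

850.1 kg/min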